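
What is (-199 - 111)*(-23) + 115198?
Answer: 122328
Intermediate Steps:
(-199 - 111)*(-23) + 115198 = -310*(-23) + 115198 = 7130 + 115198 = 122328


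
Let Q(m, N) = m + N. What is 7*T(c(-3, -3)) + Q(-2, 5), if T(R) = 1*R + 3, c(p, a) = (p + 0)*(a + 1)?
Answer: 66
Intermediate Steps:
c(p, a) = p*(1 + a)
Q(m, N) = N + m
T(R) = 3 + R (T(R) = R + 3 = 3 + R)
7*T(c(-3, -3)) + Q(-2, 5) = 7*(3 - 3*(1 - 3)) + (5 - 2) = 7*(3 - 3*(-2)) + 3 = 7*(3 + 6) + 3 = 7*9 + 3 = 63 + 3 = 66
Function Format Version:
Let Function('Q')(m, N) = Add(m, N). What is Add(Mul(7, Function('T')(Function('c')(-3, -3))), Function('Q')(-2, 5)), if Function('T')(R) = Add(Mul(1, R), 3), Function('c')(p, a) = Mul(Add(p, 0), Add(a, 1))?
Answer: 66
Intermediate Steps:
Function('c')(p, a) = Mul(p, Add(1, a))
Function('Q')(m, N) = Add(N, m)
Function('T')(R) = Add(3, R) (Function('T')(R) = Add(R, 3) = Add(3, R))
Add(Mul(7, Function('T')(Function('c')(-3, -3))), Function('Q')(-2, 5)) = Add(Mul(7, Add(3, Mul(-3, Add(1, -3)))), Add(5, -2)) = Add(Mul(7, Add(3, Mul(-3, -2))), 3) = Add(Mul(7, Add(3, 6)), 3) = Add(Mul(7, 9), 3) = Add(63, 3) = 66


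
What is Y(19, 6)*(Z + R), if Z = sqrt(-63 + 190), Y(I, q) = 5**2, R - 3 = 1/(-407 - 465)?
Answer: 65375/872 + 25*sqrt(127) ≈ 356.71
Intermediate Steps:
R = 2615/872 (R = 3 + 1/(-407 - 465) = 3 + 1/(-872) = 3 - 1/872 = 2615/872 ≈ 2.9989)
Y(I, q) = 25
Z = sqrt(127) ≈ 11.269
Y(19, 6)*(Z + R) = 25*(sqrt(127) + 2615/872) = 25*(2615/872 + sqrt(127)) = 65375/872 + 25*sqrt(127)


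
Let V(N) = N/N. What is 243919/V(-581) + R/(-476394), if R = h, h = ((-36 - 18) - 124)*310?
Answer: 58100801633/238197 ≈ 2.4392e+5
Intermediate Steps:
h = -55180 (h = (-54 - 124)*310 = -178*310 = -55180)
V(N) = 1
R = -55180
243919/V(-581) + R/(-476394) = 243919/1 - 55180/(-476394) = 243919*1 - 55180*(-1/476394) = 243919 + 27590/238197 = 58100801633/238197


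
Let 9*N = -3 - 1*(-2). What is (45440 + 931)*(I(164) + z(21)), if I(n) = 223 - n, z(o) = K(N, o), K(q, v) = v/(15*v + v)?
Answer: 43820595/16 ≈ 2.7388e+6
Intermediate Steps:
N = -1/9 (N = (-3 - 1*(-2))/9 = (-3 + 2)/9 = (1/9)*(-1) = -1/9 ≈ -0.11111)
K(q, v) = 1/16 (K(q, v) = v/((16*v)) = v*(1/(16*v)) = 1/16)
z(o) = 1/16
(45440 + 931)*(I(164) + z(21)) = (45440 + 931)*((223 - 1*164) + 1/16) = 46371*((223 - 164) + 1/16) = 46371*(59 + 1/16) = 46371*(945/16) = 43820595/16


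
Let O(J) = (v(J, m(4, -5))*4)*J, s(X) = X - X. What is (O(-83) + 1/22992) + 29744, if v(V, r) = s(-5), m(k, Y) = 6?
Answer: 683874049/22992 ≈ 29744.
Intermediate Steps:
s(X) = 0
v(V, r) = 0
O(J) = 0 (O(J) = (0*4)*J = 0*J = 0)
(O(-83) + 1/22992) + 29744 = (0 + 1/22992) + 29744 = 1/22992 + 29744 = 683874049/22992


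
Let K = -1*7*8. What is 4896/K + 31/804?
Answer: -491831/5628 ≈ -87.390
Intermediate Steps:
K = -56 (K = -7*8 = -56)
4896/K + 31/804 = 4896/(-56) + 31/804 = 4896*(-1/56) + 31*(1/804) = -612/7 + 31/804 = -491831/5628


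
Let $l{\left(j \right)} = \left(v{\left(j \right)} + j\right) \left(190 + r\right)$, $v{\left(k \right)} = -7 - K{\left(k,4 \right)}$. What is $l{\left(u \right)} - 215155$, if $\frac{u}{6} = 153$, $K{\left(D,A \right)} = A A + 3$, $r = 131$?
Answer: $71177$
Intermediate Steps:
$K{\left(D,A \right)} = 3 + A^{2}$ ($K{\left(D,A \right)} = A^{2} + 3 = 3 + A^{2}$)
$v{\left(k \right)} = -26$ ($v{\left(k \right)} = -7 - \left(3 + 4^{2}\right) = -7 - \left(3 + 16\right) = -7 - 19 = -26$)
$u = 918$ ($u = 6 \cdot 153 = 918$)
$l{\left(j \right)} = -8346 + 321 j$ ($l{\left(j \right)} = \left(-26 + j\right) \left(190 + 131\right) = \left(-26 + j\right) 321 = -8346 + 321 j$)
$l{\left(u \right)} - 215155 = \left(-8346 + 321 \cdot 918\right) - 215155 = \left(-8346 + 294678\right) - 215155 = 286332 - 215155 = 71177$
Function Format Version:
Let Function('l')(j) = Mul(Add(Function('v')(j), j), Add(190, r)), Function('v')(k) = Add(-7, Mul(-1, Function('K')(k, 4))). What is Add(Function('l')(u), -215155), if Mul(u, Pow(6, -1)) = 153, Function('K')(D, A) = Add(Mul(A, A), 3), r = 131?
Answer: 71177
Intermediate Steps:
Function('K')(D, A) = Add(3, Pow(A, 2)) (Function('K')(D, A) = Add(Pow(A, 2), 3) = Add(3, Pow(A, 2)))
Function('v')(k) = -26 (Function('v')(k) = Add(-7, Mul(-1, Add(3, Pow(4, 2)))) = Add(-7, Mul(-1, Add(3, 16))) = Add(-7, Mul(-1, 19)) = Add(-7, -19) = -26)
u = 918 (u = Mul(6, 153) = 918)
Function('l')(j) = Add(-8346, Mul(321, j)) (Function('l')(j) = Mul(Add(-26, j), Add(190, 131)) = Mul(Add(-26, j), 321) = Add(-8346, Mul(321, j)))
Add(Function('l')(u), -215155) = Add(Add(-8346, Mul(321, 918)), -215155) = Add(Add(-8346, 294678), -215155) = Add(286332, -215155) = 71177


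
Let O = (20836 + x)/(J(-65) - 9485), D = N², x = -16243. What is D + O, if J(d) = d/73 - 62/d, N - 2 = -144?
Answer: 302493224717/15002008 ≈ 20164.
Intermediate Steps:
N = -142 (N = 2 - 144 = -142)
J(d) = -62/d + d/73 (J(d) = d*(1/73) - 62/d = d/73 - 62/d = -62/d + d/73)
D = 20164 (D = (-142)² = 20164)
O = -7264595/15002008 (O = (20836 - 16243)/((-62/(-65) + (1/73)*(-65)) - 9485) = 4593/((-62*(-1/65) - 65/73) - 9485) = 4593/((62/65 - 65/73) - 9485) = 4593/(301/4745 - 9485) = 4593/(-45006024/4745) = 4593*(-4745/45006024) = -7264595/15002008 ≈ -0.48424)
D + O = 20164 - 7264595/15002008 = 302493224717/15002008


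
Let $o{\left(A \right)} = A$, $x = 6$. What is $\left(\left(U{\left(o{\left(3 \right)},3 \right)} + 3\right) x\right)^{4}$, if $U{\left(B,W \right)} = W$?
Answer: $1679616$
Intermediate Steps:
$\left(\left(U{\left(o{\left(3 \right)},3 \right)} + 3\right) x\right)^{4} = \left(\left(3 + 3\right) 6\right)^{4} = \left(6 \cdot 6\right)^{4} = 36^{4} = 1679616$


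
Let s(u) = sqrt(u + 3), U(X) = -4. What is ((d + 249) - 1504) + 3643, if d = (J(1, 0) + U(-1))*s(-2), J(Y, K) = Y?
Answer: 2385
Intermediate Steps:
s(u) = sqrt(3 + u)
d = -3 (d = (1 - 4)*sqrt(3 - 2) = -3*sqrt(1) = -3*1 = -3)
((d + 249) - 1504) + 3643 = ((-3 + 249) - 1504) + 3643 = (246 - 1504) + 3643 = -1258 + 3643 = 2385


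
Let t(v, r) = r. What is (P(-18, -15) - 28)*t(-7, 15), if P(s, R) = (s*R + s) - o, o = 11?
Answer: 3195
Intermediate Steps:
P(s, R) = -11 + s + R*s (P(s, R) = (s*R + s) - 1*11 = (R*s + s) - 11 = (s + R*s) - 11 = -11 + s + R*s)
(P(-18, -15) - 28)*t(-7, 15) = ((-11 - 18 - 15*(-18)) - 28)*15 = ((-11 - 18 + 270) - 28)*15 = (241 - 28)*15 = 213*15 = 3195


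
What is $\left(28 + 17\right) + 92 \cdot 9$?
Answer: $873$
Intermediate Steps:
$\left(28 + 17\right) + 92 \cdot 9 = 45 + 828 = 873$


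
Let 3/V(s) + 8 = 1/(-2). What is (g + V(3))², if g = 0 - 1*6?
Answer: 11664/289 ≈ 40.360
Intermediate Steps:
g = -6 (g = 0 - 6 = -6)
V(s) = -6/17 (V(s) = 3/(-8 + 1/(-2)) = 3/(-8 - ½) = 3/(-17/2) = 3*(-2/17) = -6/17)
(g + V(3))² = (-6 - 6/17)² = (-108/17)² = 11664/289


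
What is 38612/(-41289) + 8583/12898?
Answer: -143634089/532545522 ≈ -0.26971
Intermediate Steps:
38612/(-41289) + 8583/12898 = 38612*(-1/41289) + 8583*(1/12898) = -38612/41289 + 8583/12898 = -143634089/532545522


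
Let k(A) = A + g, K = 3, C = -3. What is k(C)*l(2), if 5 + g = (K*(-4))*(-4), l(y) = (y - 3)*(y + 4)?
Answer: -240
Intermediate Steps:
l(y) = (-3 + y)*(4 + y)
g = 43 (g = -5 + (3*(-4))*(-4) = -5 - 12*(-4) = -5 + 48 = 43)
k(A) = 43 + A (k(A) = A + 43 = 43 + A)
k(C)*l(2) = (43 - 3)*(-12 + 2 + 2²) = 40*(-12 + 2 + 4) = 40*(-6) = -240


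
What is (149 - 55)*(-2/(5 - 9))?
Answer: 47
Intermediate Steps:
(149 - 55)*(-2/(5 - 9)) = 94*(-2/(-4)) = 94*(-¼*(-2)) = 94*(½) = 47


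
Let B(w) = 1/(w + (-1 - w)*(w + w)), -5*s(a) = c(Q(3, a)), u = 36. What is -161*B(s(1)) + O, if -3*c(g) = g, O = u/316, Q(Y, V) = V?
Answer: 2861928/1343 ≈ 2131.0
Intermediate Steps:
O = 9/79 (O = 36/316 = 36*(1/316) = 9/79 ≈ 0.11392)
c(g) = -g/3
s(a) = a/15 (s(a) = -(-1)*a/15 = a/15)
B(w) = 1/(w + 2*w*(-1 - w)) (B(w) = 1/(w + (-1 - w)*(2*w)) = 1/(w + 2*w*(-1 - w)))
-161*B(s(1)) + O = -(-161)/(((1/15)*1)*(1 + 2*((1/15)*1))) + 9/79 = -(-161)/(1/15*(1 + 2*(1/15))) + 9/79 = -(-161)*15/(1 + 2/15) + 9/79 = -(-161)*15/17/15 + 9/79 = -(-161)*15*15/17 + 9/79 = -161*(-225/17) + 9/79 = 36225/17 + 9/79 = 2861928/1343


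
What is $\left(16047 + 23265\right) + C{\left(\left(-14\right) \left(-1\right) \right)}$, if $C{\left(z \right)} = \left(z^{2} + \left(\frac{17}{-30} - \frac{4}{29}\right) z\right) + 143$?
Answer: $\frac{17243894}{435} \approx 39641.0$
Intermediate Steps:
$C{\left(z \right)} = 143 + z^{2} - \frac{613 z}{870}$ ($C{\left(z \right)} = \left(z^{2} + \left(17 \left(- \frac{1}{30}\right) - \frac{4}{29}\right) z\right) + 143 = \left(z^{2} + \left(- \frac{17}{30} - \frac{4}{29}\right) z\right) + 143 = \left(z^{2} - \frac{613 z}{870}\right) + 143 = 143 + z^{2} - \frac{613 z}{870}$)
$\left(16047 + 23265\right) + C{\left(\left(-14\right) \left(-1\right) \right)} = \left(16047 + 23265\right) + \left(143 + \left(\left(-14\right) \left(-1\right)\right)^{2} - \frac{613 \left(\left(-14\right) \left(-1\right)\right)}{870}\right) = 39312 + \left(143 + 14^{2} - \frac{4291}{435}\right) = 39312 + \left(143 + 196 - \frac{4291}{435}\right) = 39312 + \frac{143174}{435} = \frac{17243894}{435}$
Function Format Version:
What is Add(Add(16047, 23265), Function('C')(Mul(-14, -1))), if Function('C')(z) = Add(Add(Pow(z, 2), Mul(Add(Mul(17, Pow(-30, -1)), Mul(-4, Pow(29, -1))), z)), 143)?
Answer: Rational(17243894, 435) ≈ 39641.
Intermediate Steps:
Function('C')(z) = Add(143, Pow(z, 2), Mul(Rational(-613, 870), z)) (Function('C')(z) = Add(Add(Pow(z, 2), Mul(Add(Mul(17, Rational(-1, 30)), Mul(-4, Rational(1, 29))), z)), 143) = Add(Add(Pow(z, 2), Mul(Add(Rational(-17, 30), Rational(-4, 29)), z)), 143) = Add(Add(Pow(z, 2), Mul(Rational(-613, 870), z)), 143) = Add(143, Pow(z, 2), Mul(Rational(-613, 870), z)))
Add(Add(16047, 23265), Function('C')(Mul(-14, -1))) = Add(Add(16047, 23265), Add(143, Pow(Mul(-14, -1), 2), Mul(Rational(-613, 870), Mul(-14, -1)))) = Add(39312, Add(143, Pow(14, 2), Mul(Rational(-613, 870), 14))) = Add(39312, Add(143, 196, Rational(-4291, 435))) = Add(39312, Rational(143174, 435)) = Rational(17243894, 435)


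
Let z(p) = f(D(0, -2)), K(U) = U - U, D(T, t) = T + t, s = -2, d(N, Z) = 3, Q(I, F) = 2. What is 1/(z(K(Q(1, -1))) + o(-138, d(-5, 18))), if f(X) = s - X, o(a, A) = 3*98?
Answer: 1/294 ≈ 0.0034014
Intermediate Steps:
o(a, A) = 294
f(X) = -2 - X
K(U) = 0
z(p) = 0 (z(p) = -2 - (0 - 2) = -2 - 1*(-2) = -2 + 2 = 0)
1/(z(K(Q(1, -1))) + o(-138, d(-5, 18))) = 1/(0 + 294) = 1/294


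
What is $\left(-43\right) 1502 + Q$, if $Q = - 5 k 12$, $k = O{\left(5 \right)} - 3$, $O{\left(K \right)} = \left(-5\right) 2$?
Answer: $-63806$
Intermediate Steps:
$O{\left(K \right)} = -10$
$k = -13$ ($k = -10 - 3 = -13$)
$Q = 780$ ($Q = \left(-5\right) \left(-13\right) 12 = 65 \cdot 12 = 780$)
$\left(-43\right) 1502 + Q = \left(-43\right) 1502 + 780 = -64586 + 780 = -63806$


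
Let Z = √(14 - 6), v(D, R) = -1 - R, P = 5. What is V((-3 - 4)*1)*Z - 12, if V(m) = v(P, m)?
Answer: -12 + 12*√2 ≈ 4.9706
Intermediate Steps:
V(m) = -1 - m
Z = 2*√2 (Z = √8 = 2*√2 ≈ 2.8284)
V((-3 - 4)*1)*Z - 12 = (-1 - (-3 - 4))*(2*√2) - 12 = (-1 - (-7))*(2*√2) - 12 = (-1 - 1*(-7))*(2*√2) - 12 = (-1 + 7)*(2*√2) - 12 = 6*(2*√2) - 12 = 12*√2 - 12 = -12 + 12*√2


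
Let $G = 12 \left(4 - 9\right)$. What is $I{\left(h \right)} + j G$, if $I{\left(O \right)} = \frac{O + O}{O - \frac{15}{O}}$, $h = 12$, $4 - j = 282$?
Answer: $\frac{717336}{43} \approx 16682.0$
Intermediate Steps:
$j = -278$ ($j = 4 - 282 = -278$)
$G = -60$ ($G = 12 \left(-5\right) = -60$)
$I{\left(O \right)} = \frac{2 O}{O - \frac{15}{O}}$
$I{\left(h \right)} + j G = \frac{2 \cdot 12^{2}}{-15 + 12^{2}} - -16680 = 2 \cdot 144 \frac{1}{-15 + 144} + 16680 = 2 \cdot 144 \cdot \frac{1}{129} + 16680 = \frac{96}{43} + 16680 = \frac{717336}{43}$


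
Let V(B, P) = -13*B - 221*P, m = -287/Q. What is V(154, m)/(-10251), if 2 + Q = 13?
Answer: -41405/112761 ≈ -0.36719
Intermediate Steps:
Q = 11 (Q = -2 + 13 = 11)
m = -287/11 ≈ -26.091
V(B, P) = -221*P - 13*B
V(154, m)/(-10251) = (-221*(-287/11) - 13*154)/(-10251) = (63427/11 - 2002)*(-1/10251) = (41405/11)*(-1/10251) = -41405/112761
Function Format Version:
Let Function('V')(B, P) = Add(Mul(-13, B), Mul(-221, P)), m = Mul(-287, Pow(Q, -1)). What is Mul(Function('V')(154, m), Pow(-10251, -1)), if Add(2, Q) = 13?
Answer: Rational(-41405, 112761) ≈ -0.36719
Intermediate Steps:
Q = 11 (Q = Add(-2, 13) = 11)
m = Rational(-287, 11) (m = Mul(-287, Pow(11, -1)) = Mul(-287, Rational(1, 11)) = Rational(-287, 11) ≈ -26.091)
Function('V')(B, P) = Add(Mul(-221, P), Mul(-13, B))
Mul(Function('V')(154, m), Pow(-10251, -1)) = Mul(Add(Mul(-221, Rational(-287, 11)), Mul(-13, 154)), Pow(-10251, -1)) = Mul(Add(Rational(63427, 11), -2002), Rational(-1, 10251)) = Mul(Rational(41405, 11), Rational(-1, 10251)) = Rational(-41405, 112761)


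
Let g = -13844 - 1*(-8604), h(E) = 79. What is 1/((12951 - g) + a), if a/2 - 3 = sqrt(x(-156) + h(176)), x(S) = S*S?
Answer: 18197/331033149 - 2*sqrt(24415)/331033149 ≈ 5.4026e-5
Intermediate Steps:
g = -5240 (g = -13844 + 8604 = -5240)
x(S) = S**2
a = 6 + 2*sqrt(24415) (a = 6 + 2*sqrt((-156)**2 + 79) = 6 + 2*sqrt(24336 + 79) = 6 + 2*sqrt(24415) ≈ 318.51)
1/((12951 - g) + a) = 1/((12951 - 1*(-5240)) + (6 + 2*sqrt(24415))) = 1/((12951 + 5240) + (6 + 2*sqrt(24415))) = 1/(18191 + (6 + 2*sqrt(24415))) = 1/(18197 + 2*sqrt(24415))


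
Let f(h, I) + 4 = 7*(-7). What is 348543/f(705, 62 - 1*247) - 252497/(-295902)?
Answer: -103121188445/15682806 ≈ -6575.4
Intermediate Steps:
f(h, I) = -53 (f(h, I) = -4 + 7*(-7) = -4 - 49 = -53)
348543/f(705, 62 - 1*247) - 252497/(-295902) = 348543/(-53) - 252497/(-295902) = 348543*(-1/53) - 252497*(-1/295902) = -348543/53 + 252497/295902 = -103121188445/15682806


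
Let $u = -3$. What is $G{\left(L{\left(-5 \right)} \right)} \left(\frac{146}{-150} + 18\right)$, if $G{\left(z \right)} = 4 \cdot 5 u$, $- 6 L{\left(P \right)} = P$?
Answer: $- \frac{5108}{5} \approx -1021.6$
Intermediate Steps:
$L{\left(P \right)} = - \frac{P}{6}$
$G{\left(z \right)} = -60$ ($G{\left(z \right)} = 4 \cdot 5 \left(-3\right) = 20 \left(-3\right) = -60$)
$G{\left(L{\left(-5 \right)} \right)} \left(\frac{146}{-150} + 18\right) = - 60 \left(\frac{146}{-150} + 18\right) = - 60 \left(146 \left(- \frac{1}{150}\right) + 18\right) = - 60 \left(- \frac{73}{75} + 18\right) = \left(-60\right) \frac{1277}{75} = - \frac{5108}{5}$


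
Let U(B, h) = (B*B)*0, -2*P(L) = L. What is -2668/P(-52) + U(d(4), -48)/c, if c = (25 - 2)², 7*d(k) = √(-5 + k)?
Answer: -1334/13 ≈ -102.62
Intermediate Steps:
P(L) = -L/2
d(k) = √(-5 + k)/7
c = 529 (c = 23² = 529)
U(B, h) = 0 (U(B, h) = B²*0 = 0)
-2668/P(-52) + U(d(4), -48)/c = -2668/((-½*(-52))) + 0/529 = -2668/26 + 0*(1/529) = -2668*1/26 + 0 = -1334/13 + 0 = -1334/13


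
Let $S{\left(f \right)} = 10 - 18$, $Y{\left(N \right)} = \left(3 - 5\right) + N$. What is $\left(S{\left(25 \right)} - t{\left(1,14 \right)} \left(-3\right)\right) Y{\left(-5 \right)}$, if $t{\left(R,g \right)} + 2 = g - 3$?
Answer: $-133$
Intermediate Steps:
$t{\left(R,g \right)} = -5 + g$ ($t{\left(R,g \right)} = -2 + \left(g - 3\right) = -2 + \left(-3 + g\right) = -5 + g$)
$Y{\left(N \right)} = -2 + N$
$S{\left(f \right)} = -8$
$\left(S{\left(25 \right)} - t{\left(1,14 \right)} \left(-3\right)\right) Y{\left(-5 \right)} = \left(-8 - \left(-5 + 14\right) \left(-3\right)\right) \left(-2 - 5\right) = \left(-8 - 9 \left(-3\right)\right) \left(-7\right) = \left(-8 - -27\right) \left(-7\right) = \left(-8 + 27\right) \left(-7\right) = 19 \left(-7\right) = -133$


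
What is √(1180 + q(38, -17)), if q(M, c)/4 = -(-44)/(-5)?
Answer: 6*√795/5 ≈ 33.835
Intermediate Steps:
q(M, c) = -176/5 (q(M, c) = 4*(-(-44)/(-5)) = 4*(-(-44)*(-1)/5) = 4*(-22*⅖) = 4*(-44/5) = -176/5)
√(1180 + q(38, -17)) = √(1180 - 176/5) = √(5724/5) = 6*√795/5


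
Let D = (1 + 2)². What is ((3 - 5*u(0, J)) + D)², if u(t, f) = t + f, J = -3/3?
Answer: 289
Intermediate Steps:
J = -1 (J = -3*⅓ = -1)
u(t, f) = f + t
D = 9 (D = 3² = 9)
((3 - 5*u(0, J)) + D)² = ((3 - 5*(-1 + 0)) + 9)² = ((3 - 5*(-1)) + 9)² = ((3 + 5) + 9)² = (8 + 9)² = 17² = 289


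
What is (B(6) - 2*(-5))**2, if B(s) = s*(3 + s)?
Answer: 4096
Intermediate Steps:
(B(6) - 2*(-5))**2 = (6*(3 + 6) - 2*(-5))**2 = (6*9 + 10)**2 = (54 + 10)**2 = 64**2 = 4096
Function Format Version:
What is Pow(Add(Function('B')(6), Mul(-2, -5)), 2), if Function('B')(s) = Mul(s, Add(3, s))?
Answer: 4096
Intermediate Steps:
Pow(Add(Function('B')(6), Mul(-2, -5)), 2) = Pow(Add(Mul(6, Add(3, 6)), Mul(-2, -5)), 2) = Pow(Add(Mul(6, 9), 10), 2) = Pow(Add(54, 10), 2) = Pow(64, 2) = 4096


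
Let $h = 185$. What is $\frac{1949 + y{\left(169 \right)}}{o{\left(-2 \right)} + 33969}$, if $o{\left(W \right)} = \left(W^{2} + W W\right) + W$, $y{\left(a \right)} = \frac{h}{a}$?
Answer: $\frac{329566}{5741775} \approx 0.057398$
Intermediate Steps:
$y{\left(a \right)} = \frac{185}{a}$
$o{\left(W \right)} = W + 2 W^{2}$ ($o{\left(W \right)} = \left(W^{2} + W^{2}\right) + W = 2 W^{2} + W = W + 2 W^{2}$)
$\frac{1949 + y{\left(169 \right)}}{o{\left(-2 \right)} + 33969} = \frac{1949 + \frac{185}{169}}{- 2 \left(1 + 2 \left(-2\right)\right) + 33969} = \frac{1949 + 185 \cdot \frac{1}{169}}{- 2 \left(1 - 4\right) + 33969} = \frac{1949 + \frac{185}{169}}{\left(-2\right) \left(-3\right) + 33969} = \frac{329566}{169 \left(6 + 33969\right)} = \frac{329566}{169 \cdot 33975} = \frac{329566}{169} \cdot \frac{1}{33975} = \frac{329566}{5741775}$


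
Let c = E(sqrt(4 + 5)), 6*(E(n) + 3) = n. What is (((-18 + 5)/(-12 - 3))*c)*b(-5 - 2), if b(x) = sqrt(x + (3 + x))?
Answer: -13*I*sqrt(11)/6 ≈ -7.186*I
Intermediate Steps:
b(x) = sqrt(3 + 2*x)
E(n) = -3 + n/6
c = -5/2 (c = -3 + sqrt(4 + 5)/6 = -3 + sqrt(9)/6 = -3 + (1/6)*3 = -3 + 1/2 = -5/2 ≈ -2.5000)
(((-18 + 5)/(-12 - 3))*c)*b(-5 - 2) = (((-18 + 5)/(-12 - 3))*(-5/2))*sqrt(3 + 2*(-5 - 2)) = (-13/(-15)*(-5/2))*sqrt(3 + 2*(-7)) = (-13*(-1/15)*(-5/2))*sqrt(3 - 14) = ((13/15)*(-5/2))*sqrt(-11) = -13*I*sqrt(11)/6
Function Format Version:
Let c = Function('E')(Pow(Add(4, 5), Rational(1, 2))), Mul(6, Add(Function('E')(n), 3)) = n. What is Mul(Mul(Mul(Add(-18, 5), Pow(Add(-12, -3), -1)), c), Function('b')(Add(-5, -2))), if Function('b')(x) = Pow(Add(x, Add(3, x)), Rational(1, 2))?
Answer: Mul(Rational(-13, 6), I, Pow(11, Rational(1, 2))) ≈ Mul(-7.1860, I)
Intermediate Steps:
Function('b')(x) = Pow(Add(3, Mul(2, x)), Rational(1, 2))
Function('E')(n) = Add(-3, Mul(Rational(1, 6), n))
c = Rational(-5, 2) (c = Add(-3, Mul(Rational(1, 6), Pow(Add(4, 5), Rational(1, 2)))) = Add(-3, Mul(Rational(1, 6), Pow(9, Rational(1, 2)))) = Add(-3, Mul(Rational(1, 6), 3)) = Add(-3, Rational(1, 2)) = Rational(-5, 2) ≈ -2.5000)
Mul(Mul(Mul(Add(-18, 5), Pow(Add(-12, -3), -1)), c), Function('b')(Add(-5, -2))) = Mul(Mul(Mul(Add(-18, 5), Pow(Add(-12, -3), -1)), Rational(-5, 2)), Pow(Add(3, Mul(2, Add(-5, -2))), Rational(1, 2))) = Mul(Mul(Mul(-13, Pow(-15, -1)), Rational(-5, 2)), Pow(Add(3, Mul(2, -7)), Rational(1, 2))) = Mul(Mul(Mul(-13, Rational(-1, 15)), Rational(-5, 2)), Pow(Add(3, -14), Rational(1, 2))) = Mul(Mul(Rational(13, 15), Rational(-5, 2)), Pow(-11, Rational(1, 2))) = Mul(Rational(-13, 6), Mul(I, Pow(11, Rational(1, 2)))) = Mul(Rational(-13, 6), I, Pow(11, Rational(1, 2)))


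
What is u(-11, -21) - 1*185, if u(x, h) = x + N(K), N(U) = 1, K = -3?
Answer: -195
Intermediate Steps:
u(x, h) = 1 + x (u(x, h) = x + 1 = 1 + x)
u(-11, -21) - 1*185 = (1 - 11) - 1*185 = -10 - 185 = -195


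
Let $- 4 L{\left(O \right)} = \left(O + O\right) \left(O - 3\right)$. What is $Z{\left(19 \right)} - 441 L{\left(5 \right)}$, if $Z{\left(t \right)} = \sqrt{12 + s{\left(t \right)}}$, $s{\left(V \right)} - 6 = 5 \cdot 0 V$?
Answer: $2205 + 3 \sqrt{2} \approx 2209.2$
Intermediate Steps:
$s{\left(V \right)} = 6$ ($s{\left(V \right)} = 6 + 5 \cdot 0 V = 6 + 0 V = 6 + 0 = 6$)
$L{\left(O \right)} = - \frac{O \left(-3 + O\right)}{2}$ ($L{\left(O \right)} = - \frac{\left(O + O\right) \left(O - 3\right)}{4} = - \frac{2 O \left(-3 + O\right)}{4} = - \frac{O \left(-3 + O\right)}{2}$)
$Z{\left(t \right)} = 3 \sqrt{2}$ ($Z{\left(t \right)} = \sqrt{12 + 6} = \sqrt{18} = 3 \sqrt{2}$)
$Z{\left(19 \right)} - 441 L{\left(5 \right)} = 3 \sqrt{2} - 441 \cdot \frac{1}{2} \cdot 5 \left(3 - 5\right) = 3 \sqrt{2} - 441 \cdot \frac{1}{2} \cdot 5 \left(-2\right) = 3 \sqrt{2} - -2205 = 3 \sqrt{2} + 2205 = 2205 + 3 \sqrt{2}$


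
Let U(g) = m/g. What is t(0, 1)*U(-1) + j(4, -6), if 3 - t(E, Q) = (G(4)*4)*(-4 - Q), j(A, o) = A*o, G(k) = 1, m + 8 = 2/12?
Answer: 937/6 ≈ 156.17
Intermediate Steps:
m = -47/6 (m = -8 + 2/12 = -8 + 2*(1/12) = -8 + ⅙ = -47/6 ≈ -7.8333)
t(E, Q) = 19 + 4*Q (t(E, Q) = 3 - 1*4*(-4 - Q) = 3 - 4*(-4 - Q) = 3 - (-16 - 4*Q) = 3 + (16 + 4*Q) = 19 + 4*Q)
U(g) = -47/(6*g)
t(0, 1)*U(-1) + j(4, -6) = (19 + 4*1)*(-47/6/(-1)) + 4*(-6) = (19 + 4)*(-47/6*(-1)) - 24 = 23*(47/6) - 24 = 1081/6 - 24 = 937/6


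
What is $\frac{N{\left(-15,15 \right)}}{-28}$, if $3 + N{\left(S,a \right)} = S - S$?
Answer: $\frac{3}{28} \approx 0.10714$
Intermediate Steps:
$N{\left(S,a \right)} = -3$ ($N{\left(S,a \right)} = -3 + \left(S - S\right) = -3 + 0 = -3$)
$\frac{N{\left(-15,15 \right)}}{-28} = \frac{1}{-28} \left(-3\right) = \left(- \frac{1}{28}\right) \left(-3\right) = \frac{3}{28}$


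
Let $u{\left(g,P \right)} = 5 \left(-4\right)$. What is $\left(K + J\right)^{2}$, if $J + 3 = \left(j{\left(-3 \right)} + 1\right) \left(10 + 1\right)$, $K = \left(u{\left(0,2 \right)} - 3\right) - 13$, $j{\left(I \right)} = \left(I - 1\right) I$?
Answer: $10816$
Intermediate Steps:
$u{\left(g,P \right)} = -20$
$j{\left(I \right)} = I \left(-1 + I\right)$ ($j{\left(I \right)} = \left(-1 + I\right) I = I \left(-1 + I\right)$)
$K = -36$ ($K = \left(-20 - 3\right) - 13 = -23 - 13 = -36$)
$J = 140$ ($J = -3 + \left(- 3 \left(-1 - 3\right) + 1\right) \left(10 + 1\right) = -3 + \left(\left(-3\right) \left(-4\right) + 1\right) 11 = -3 + \left(12 + 1\right) 11 = -3 + 13 \cdot 11 = -3 + 143 = 140$)
$\left(K + J\right)^{2} = \left(-36 + 140\right)^{2} = 104^{2} = 10816$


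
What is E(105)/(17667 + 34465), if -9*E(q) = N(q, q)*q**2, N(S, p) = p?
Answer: -128625/52132 ≈ -2.4673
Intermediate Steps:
E(q) = -q**3/9 (E(q) = -q*q**2/9 = -q**3/9)
E(105)/(17667 + 34465) = (-1/9*105**3)/(17667 + 34465) = -1/9*1157625/52132 = -128625*1/52132 = -128625/52132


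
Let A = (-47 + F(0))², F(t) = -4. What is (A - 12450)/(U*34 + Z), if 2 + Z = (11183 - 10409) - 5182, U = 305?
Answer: -9849/5960 ≈ -1.6525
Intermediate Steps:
Z = -4410 (Z = -2 + ((11183 - 10409) - 5182) = -2 + (774 - 5182) = -2 - 4408 = -4410)
A = 2601 (A = (-47 - 4)² = (-51)² = 2601)
(A - 12450)/(U*34 + Z) = (2601 - 12450)/(305*34 - 4410) = -9849/(10370 - 4410) = -9849/5960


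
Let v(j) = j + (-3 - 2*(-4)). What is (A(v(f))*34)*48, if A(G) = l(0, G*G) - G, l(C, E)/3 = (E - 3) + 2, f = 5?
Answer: 468384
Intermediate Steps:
l(C, E) = -3 + 3*E (l(C, E) = 3*((E - 3) + 2) = 3*((-3 + E) + 2) = 3*(-1 + E) = -3 + 3*E)
v(j) = 5 + j (v(j) = j + (-3 + 8) = j + 5 = 5 + j)
A(G) = -3 - G + 3*G² (A(G) = (-3 + 3*(G*G)) - G = (-3 + 3*G²) - G = -3 - G + 3*G²)
(A(v(f))*34)*48 = ((-3 - (5 + 5) + 3*(5 + 5)²)*34)*48 = ((-3 - 1*10 + 3*10²)*34)*48 = ((-3 - 10 + 3*100)*34)*48 = ((-3 - 10 + 300)*34)*48 = (287*34)*48 = 9758*48 = 468384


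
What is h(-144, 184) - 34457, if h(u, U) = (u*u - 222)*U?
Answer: 3740119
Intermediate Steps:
h(u, U) = U*(-222 + u²) (h(u, U) = (u² - 222)*U = (-222 + u²)*U = U*(-222 + u²))
h(-144, 184) - 34457 = 184*(-222 + (-144)²) - 34457 = 184*(-222 + 20736) - 34457 = 184*20514 - 34457 = 3774576 - 34457 = 3740119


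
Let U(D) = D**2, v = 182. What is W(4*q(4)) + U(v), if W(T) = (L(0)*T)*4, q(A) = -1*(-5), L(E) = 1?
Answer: 33204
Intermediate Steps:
q(A) = 5
W(T) = 4*T (W(T) = (1*T)*4 = T*4 = 4*T)
W(4*q(4)) + U(v) = 4*(4*5) + 182**2 = 4*20 + 33124 = 80 + 33124 = 33204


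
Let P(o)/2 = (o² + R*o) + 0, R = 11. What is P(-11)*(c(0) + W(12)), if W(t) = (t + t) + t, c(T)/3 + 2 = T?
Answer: 0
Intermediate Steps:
c(T) = -6 + 3*T
W(t) = 3*t (W(t) = 2*t + t = 3*t)
P(o) = 2*o² + 22*o (P(o) = 2*((o² + 11*o) + 0) = 2*(o² + 11*o) = 2*o² + 22*o)
P(-11)*(c(0) + W(12)) = (2*(-11)*(11 - 11))*((-6 + 3*0) + 3*12) = (2*(-11)*0)*((-6 + 0) + 36) = 0*(-6 + 36) = 0*30 = 0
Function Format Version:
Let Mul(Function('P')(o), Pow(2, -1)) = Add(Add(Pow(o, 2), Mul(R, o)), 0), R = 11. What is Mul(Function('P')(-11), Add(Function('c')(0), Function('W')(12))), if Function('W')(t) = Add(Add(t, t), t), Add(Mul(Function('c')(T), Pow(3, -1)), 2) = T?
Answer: 0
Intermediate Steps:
Function('c')(T) = Add(-6, Mul(3, T))
Function('W')(t) = Mul(3, t) (Function('W')(t) = Add(Mul(2, t), t) = Mul(3, t))
Function('P')(o) = Add(Mul(2, Pow(o, 2)), Mul(22, o)) (Function('P')(o) = Mul(2, Add(Add(Pow(o, 2), Mul(11, o)), 0)) = Mul(2, Add(Pow(o, 2), Mul(11, o))) = Add(Mul(2, Pow(o, 2)), Mul(22, o)))
Mul(Function('P')(-11), Add(Function('c')(0), Function('W')(12))) = Mul(Mul(2, -11, Add(11, -11)), Add(Add(-6, Mul(3, 0)), Mul(3, 12))) = Mul(Mul(2, -11, 0), Add(Add(-6, 0), 36)) = Mul(0, Add(-6, 36)) = Mul(0, 30) = 0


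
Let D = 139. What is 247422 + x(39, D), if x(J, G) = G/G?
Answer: 247423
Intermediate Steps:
x(J, G) = 1
247422 + x(39, D) = 247422 + 1 = 247423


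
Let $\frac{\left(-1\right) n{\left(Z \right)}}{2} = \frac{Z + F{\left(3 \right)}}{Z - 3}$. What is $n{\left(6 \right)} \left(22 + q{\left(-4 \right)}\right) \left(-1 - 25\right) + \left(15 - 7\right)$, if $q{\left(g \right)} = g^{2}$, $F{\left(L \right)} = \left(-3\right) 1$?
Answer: $1984$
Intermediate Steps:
$F{\left(L \right)} = -3$
$n{\left(Z \right)} = -2$ ($n{\left(Z \right)} = - 2 \frac{Z - 3}{Z - 3} = - 2 \frac{-3 + Z}{-3 + Z} = \left(-2\right) 1 = -2$)
$n{\left(6 \right)} \left(22 + q{\left(-4 \right)}\right) \left(-1 - 25\right) + \left(15 - 7\right) = - 2 \left(22 + \left(-4\right)^{2}\right) \left(-1 - 25\right) + \left(15 - 7\right) = - 2 \left(22 + 16\right) \left(-26\right) + \left(15 - 7\right) = - 2 \cdot 38 \left(-26\right) + 8 = \left(-2\right) \left(-988\right) + 8 = 1976 + 8 = 1984$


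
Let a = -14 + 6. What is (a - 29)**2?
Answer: 1369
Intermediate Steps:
a = -8
(a - 29)**2 = (-8 - 29)**2 = (-37)**2 = 1369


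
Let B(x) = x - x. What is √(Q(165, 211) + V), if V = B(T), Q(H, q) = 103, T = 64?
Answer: √103 ≈ 10.149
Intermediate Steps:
B(x) = 0
V = 0
√(Q(165, 211) + V) = √(103 + 0) = √103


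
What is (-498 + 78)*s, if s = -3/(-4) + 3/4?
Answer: -630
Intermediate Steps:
s = 3/2 (s = -3*(-1/4) + 3*(1/4) = 3/4 + 3/4 = 3/2 ≈ 1.5000)
(-498 + 78)*s = (-498 + 78)*(3/2) = -420*3/2 = -630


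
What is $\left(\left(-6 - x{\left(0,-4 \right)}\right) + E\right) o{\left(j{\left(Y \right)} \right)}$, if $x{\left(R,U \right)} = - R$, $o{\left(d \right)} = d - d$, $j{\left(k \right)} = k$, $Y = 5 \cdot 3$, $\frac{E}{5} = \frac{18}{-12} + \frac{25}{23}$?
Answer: $0$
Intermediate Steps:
$E = - \frac{95}{46}$ ($E = 5 \left(\frac{18}{-12} + \frac{25}{23}\right) = 5 \left(18 \left(- \frac{1}{12}\right) + 25 \cdot \frac{1}{23}\right) = 5 \left(- \frac{3}{2} + \frac{25}{23}\right) = 5 \left(- \frac{19}{46}\right) = - \frac{95}{46} \approx -2.0652$)
$Y = 15$
$o{\left(d \right)} = 0$
$\left(\left(-6 - x{\left(0,-4 \right)}\right) + E\right) o{\left(j{\left(Y \right)} \right)} = \left(\left(-6 - \left(-1\right) 0\right) - \frac{95}{46}\right) 0 = \left(\left(-6 - 0\right) - \frac{95}{46}\right) 0 = \left(\left(-6 + 0\right) - \frac{95}{46}\right) 0 = \left(-6 - \frac{95}{46}\right) 0 = \left(- \frac{371}{46}\right) 0 = 0$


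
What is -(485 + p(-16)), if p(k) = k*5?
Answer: -405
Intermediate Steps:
p(k) = 5*k
-(485 + p(-16)) = -(485 + 5*(-16)) = -(485 - 80) = -1*405 = -405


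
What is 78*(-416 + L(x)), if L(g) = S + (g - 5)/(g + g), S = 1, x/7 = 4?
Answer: -905463/28 ≈ -32338.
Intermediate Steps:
x = 28 (x = 7*4 = 28)
L(g) = 1 + (-5 + g)/(2*g) (L(g) = 1 + (g - 5)/(g + g) = 1 + (-5 + g)/((2*g)) = 1 + (-5 + g)*(1/(2*g)) = 1 + (-5 + g)/(2*g))
78*(-416 + L(x)) = 78*(-416 + (1/2)*(-5 + 3*28)/28) = 78*(-416 + (1/2)*(1/28)*(-5 + 84)) = 78*(-416 + (1/2)*(1/28)*79) = 78*(-416 + 79/56) = 78*(-23217/56) = -905463/28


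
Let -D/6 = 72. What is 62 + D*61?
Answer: -26290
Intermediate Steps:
D = -432 (D = -6*72 = -432)
62 + D*61 = 62 - 432*61 = 62 - 26352 = -26290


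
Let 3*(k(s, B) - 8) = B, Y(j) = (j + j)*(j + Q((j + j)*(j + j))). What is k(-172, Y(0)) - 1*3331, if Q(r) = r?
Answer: -3323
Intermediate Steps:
Y(j) = 2*j*(j + 4*j**2) (Y(j) = (j + j)*(j + (j + j)*(j + j)) = (2*j)*(j + (2*j)*(2*j)) = (2*j)*(j + 4*j**2) = 2*j*(j + 4*j**2))
k(s, B) = 8 + B/3
k(-172, Y(0)) - 1*3331 = (8 + (0**2*(2 + 8*0))/3) - 1*3331 = (8 + (0*(2 + 0))/3) - 3331 = (8 + (0*2)/3) - 3331 = (8 + (1/3)*0) - 3331 = (8 + 0) - 3331 = 8 - 3331 = -3323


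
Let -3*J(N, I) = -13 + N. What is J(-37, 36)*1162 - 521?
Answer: 56537/3 ≈ 18846.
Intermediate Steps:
J(N, I) = 13/3 - N/3 (J(N, I) = -(-13 + N)/3 = 13/3 - N/3)
J(-37, 36)*1162 - 521 = (13/3 - 1/3*(-37))*1162 - 521 = (13/3 + 37/3)*1162 - 521 = (50/3)*1162 - 521 = 58100/3 - 521 = 56537/3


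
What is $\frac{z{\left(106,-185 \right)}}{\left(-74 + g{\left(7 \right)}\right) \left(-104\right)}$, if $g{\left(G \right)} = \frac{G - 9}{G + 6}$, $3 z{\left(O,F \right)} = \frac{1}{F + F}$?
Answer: $- \frac{1}{8560320} \approx -1.1682 \cdot 10^{-7}$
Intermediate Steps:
$z{\left(O,F \right)} = \frac{1}{6 F}$ ($z{\left(O,F \right)} = \frac{1}{3 \left(F + F\right)} = \frac{1}{3 \cdot 2 F} = \frac{\frac{1}{2} \frac{1}{F}}{3} = \frac{1}{6 F}$)
$g{\left(G \right)} = \frac{-9 + G}{6 + G}$
$\frac{z{\left(106,-185 \right)}}{\left(-74 + g{\left(7 \right)}\right) \left(-104\right)} = \frac{\frac{1}{6} \frac{1}{-185}}{\left(-74 + \frac{-9 + 7}{6 + 7}\right) \left(-104\right)} = \frac{\frac{1}{6} \left(- \frac{1}{185}\right)}{\left(-74 + \frac{1}{13} \left(-2\right)\right) \left(-104\right)} = - \frac{1}{1110 \left(-74 + \frac{1}{13} \left(-2\right)\right) \left(-104\right)} = - \frac{1}{1110 \left(-74 - \frac{2}{13}\right) \left(-104\right)} = - \frac{1}{1110 \left(\left(- \frac{964}{13}\right) \left(-104\right)\right)} = - \frac{1}{1110 \cdot 7712} = \left(- \frac{1}{1110}\right) \frac{1}{7712} = - \frac{1}{8560320}$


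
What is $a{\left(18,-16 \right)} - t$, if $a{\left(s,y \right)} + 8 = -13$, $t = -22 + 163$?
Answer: $-162$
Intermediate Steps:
$t = 141$
$a{\left(s,y \right)} = -21$ ($a{\left(s,y \right)} = -8 - 13 = -21$)
$a{\left(18,-16 \right)} - t = -21 - 141 = -162$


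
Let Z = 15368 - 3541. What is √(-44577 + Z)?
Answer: 5*I*√1310 ≈ 180.97*I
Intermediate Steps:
Z = 11827
√(-44577 + Z) = √(-44577 + 11827) = √(-32750) = 5*I*√1310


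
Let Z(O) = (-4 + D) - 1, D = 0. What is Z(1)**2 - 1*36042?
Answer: -36017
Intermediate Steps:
Z(O) = -5 (Z(O) = (-4 + 0) - 1 = -4 - 1 = -5)
Z(1)**2 - 1*36042 = (-5)**2 - 1*36042 = 25 - 36042 = -36017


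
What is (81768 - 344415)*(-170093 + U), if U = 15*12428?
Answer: -4288237569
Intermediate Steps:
U = 186420
(81768 - 344415)*(-170093 + U) = (81768 - 344415)*(-170093 + 186420) = -262647*16327 = -4288237569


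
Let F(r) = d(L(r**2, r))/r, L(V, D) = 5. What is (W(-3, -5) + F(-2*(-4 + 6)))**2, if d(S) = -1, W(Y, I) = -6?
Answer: 529/16 ≈ 33.063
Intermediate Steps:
F(r) = -1/r
(W(-3, -5) + F(-2*(-4 + 6)))**2 = (-6 - 1/((-2*(-4 + 6))))**2 = (-6 - 1/((-2*2)))**2 = (-6 - 1/(-4))**2 = (-6 - 1*(-1/4))**2 = (-6 + 1/4)**2 = (-23/4)**2 = 529/16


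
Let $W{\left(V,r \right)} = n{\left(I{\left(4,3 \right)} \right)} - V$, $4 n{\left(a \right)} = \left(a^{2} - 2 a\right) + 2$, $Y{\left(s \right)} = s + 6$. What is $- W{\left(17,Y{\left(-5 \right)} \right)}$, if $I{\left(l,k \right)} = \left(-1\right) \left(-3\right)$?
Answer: $\frac{63}{4} \approx 15.75$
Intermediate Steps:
$I{\left(l,k \right)} = 3$
$Y{\left(s \right)} = 6 + s$
$n{\left(a \right)} = \frac{1}{2} - \frac{a}{2} + \frac{a^{2}}{4}$ ($n{\left(a \right)} = \frac{\left(a^{2} - 2 a\right) + 2}{4} = \frac{2 + a^{2} - 2 a}{4} = \frac{1}{2} - \frac{a}{2} + \frac{a^{2}}{4}$)
$W{\left(V,r \right)} = \frac{5}{4} - V$ ($W{\left(V,r \right)} = \left(\frac{1}{2} - \frac{3}{2} + \frac{3^{2}}{4}\right) - V = \left(\frac{1}{2} - \frac{3}{2} + \frac{1}{4} \cdot 9\right) - V = \left(\frac{1}{2} - \frac{3}{2} + \frac{9}{4}\right) - V = \frac{5}{4} - V$)
$- W{\left(17,Y{\left(-5 \right)} \right)} = - (\frac{5}{4} - 17) = \left(-1\right) \left(- \frac{63}{4}\right) = \frac{63}{4}$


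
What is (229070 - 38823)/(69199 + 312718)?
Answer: 190247/381917 ≈ 0.49814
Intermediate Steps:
(229070 - 38823)/(69199 + 312718) = 190247/381917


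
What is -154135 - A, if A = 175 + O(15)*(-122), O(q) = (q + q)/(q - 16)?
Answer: -157970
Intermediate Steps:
O(q) = 2*q/(-16 + q) (O(q) = (2*q)/(-16 + q) = 2*q/(-16 + q))
A = 3835 (A = 175 + (2*15/(-16 + 15))*(-122) = 175 + (2*15/(-1))*(-122) = 175 + (2*15*(-1))*(-122) = 175 - 30*(-122) = 175 + 3660 = 3835)
-154135 - A = -154135 - 1*3835 = -154135 - 3835 = -157970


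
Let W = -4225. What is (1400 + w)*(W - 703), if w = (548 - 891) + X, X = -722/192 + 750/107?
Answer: -1677195058/321 ≈ -5.2249e+6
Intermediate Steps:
X = 33373/10272 (X = -722*1/192 + 750*(1/107) = -361/96 + 750/107 = 33373/10272 ≈ 3.2489)
w = -3489923/10272 (w = (548 - 891) + 33373/10272 = -343 + 33373/10272 = -3489923/10272 ≈ -339.75)
(1400 + w)*(W - 703) = (1400 - 3489923/10272)*(-4225 - 703) = (10890877/10272)*(-4928) = -1677195058/321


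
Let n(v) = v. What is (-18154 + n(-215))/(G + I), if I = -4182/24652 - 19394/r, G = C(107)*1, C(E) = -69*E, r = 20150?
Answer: 2281144162050/916994386397 ≈ 2.4876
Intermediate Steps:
G = -7383 (G = -69*107*1 = -7383*1 = -7383)
I = -140592047/124184450 (I = -4182/24652 - 19394/20150 = -4182*1/24652 - 19394*1/20150 = -2091/12326 - 9697/10075 = -140592047/124184450 ≈ -1.1321)
(-18154 + n(-215))/(G + I) = (-18154 - 215)/(-7383 - 140592047/124184450) = -18369/(-916994386397/124184450) = -18369*(-124184450/916994386397) = 2281144162050/916994386397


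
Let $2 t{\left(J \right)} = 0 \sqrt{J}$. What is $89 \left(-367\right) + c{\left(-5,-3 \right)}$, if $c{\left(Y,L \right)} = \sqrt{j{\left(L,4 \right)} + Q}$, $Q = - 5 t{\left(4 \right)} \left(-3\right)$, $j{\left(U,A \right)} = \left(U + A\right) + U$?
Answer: $-32663 + i \sqrt{2} \approx -32663.0 + 1.4142 i$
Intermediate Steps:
$t{\left(J \right)} = 0$ ($t{\left(J \right)} = \frac{0 \sqrt{J}}{2} = \frac{1}{2} \cdot 0 = 0$)
$j{\left(U,A \right)} = A + 2 U$ ($j{\left(U,A \right)} = \left(A + U\right) + U = A + 2 U$)
$Q = 0$ ($Q = \left(-5\right) 0 \left(-3\right) = 0 \left(-3\right) = 0$)
$c{\left(Y,L \right)} = \sqrt{4 + 2 L}$ ($c{\left(Y,L \right)} = \sqrt{\left(4 + 2 L\right) + 0} = \sqrt{4 + 2 L}$)
$89 \left(-367\right) + c{\left(-5,-3 \right)} = 89 \left(-367\right) + \sqrt{4 + 2 \left(-3\right)} = -32663 + \sqrt{4 - 6} = -32663 + \sqrt{-2} = -32663 + i \sqrt{2}$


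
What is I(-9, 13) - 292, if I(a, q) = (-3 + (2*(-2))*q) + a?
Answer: -356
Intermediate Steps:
I(a, q) = -3 + a - 4*q (I(a, q) = (-3 - 4*q) + a = -3 + a - 4*q)
I(-9, 13) - 292 = (-3 - 9 - 4*13) - 292 = (-3 - 9 - 52) - 292 = -64 - 292 = -356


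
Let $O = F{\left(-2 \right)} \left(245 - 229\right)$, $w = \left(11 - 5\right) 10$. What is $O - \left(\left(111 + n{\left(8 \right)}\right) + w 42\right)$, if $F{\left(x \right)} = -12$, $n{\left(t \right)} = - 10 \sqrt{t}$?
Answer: $-2823 + 20 \sqrt{2} \approx -2794.7$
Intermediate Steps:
$w = 60$ ($w = \left(11 - 5\right) 10 = 6 \cdot 10 = 60$)
$O = -192$ ($O = - 12 \left(245 - 229\right) = \left(-12\right) 16 = -192$)
$O - \left(\left(111 + n{\left(8 \right)}\right) + w 42\right) = -192 - \left(\left(111 - 10 \sqrt{8}\right) + 60 \cdot 42\right) = -192 - \left(\left(111 - 10 \cdot 2 \sqrt{2}\right) + 2520\right) = -192 - \left(\left(111 - 20 \sqrt{2}\right) + 2520\right) = -192 - \left(2631 - 20 \sqrt{2}\right) = -2823 + 20 \sqrt{2}$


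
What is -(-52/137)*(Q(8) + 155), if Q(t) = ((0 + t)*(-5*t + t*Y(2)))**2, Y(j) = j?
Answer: 1924988/137 ≈ 14051.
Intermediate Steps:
Q(t) = 9*t**4 (Q(t) = ((0 + t)*(-5*t + t*2))**2 = (t*(-5*t + 2*t))**2 = (t*(-3*t))**2 = (-3*t**2)**2 = 9*t**4)
-(-52/137)*(Q(8) + 155) = -(-52/137)*(9*8**4 + 155) = -(-52*1/137)*(9*4096 + 155) = -(-52)*(36864 + 155)/137 = -(-52)*37019/137 = -1*(-1924988/137) = 1924988/137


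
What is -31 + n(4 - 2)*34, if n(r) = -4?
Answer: -167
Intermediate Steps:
-31 + n(4 - 2)*34 = -31 - 4*34 = -31 - 136 = -167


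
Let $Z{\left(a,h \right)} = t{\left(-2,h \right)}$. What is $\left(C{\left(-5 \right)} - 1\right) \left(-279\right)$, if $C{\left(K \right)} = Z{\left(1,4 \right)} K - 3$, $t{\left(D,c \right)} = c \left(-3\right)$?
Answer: $-15624$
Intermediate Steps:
$t{\left(D,c \right)} = - 3 c$
$Z{\left(a,h \right)} = - 3 h$
$C{\left(K \right)} = -3 - 12 K$ ($C{\left(K \right)} = \left(-3\right) 4 K - 3 = - 12 K - 3 = -3 - 12 K$)
$\left(C{\left(-5 \right)} - 1\right) \left(-279\right) = \left(\left(-3 - -60\right) - 1\right) \left(-279\right) = \left(\left(-3 + 60\right) - 1\right) \left(-279\right) = \left(57 - 1\right) \left(-279\right) = 56 \left(-279\right) = -15624$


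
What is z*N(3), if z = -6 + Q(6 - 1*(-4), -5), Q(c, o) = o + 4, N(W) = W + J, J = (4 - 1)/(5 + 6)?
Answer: -252/11 ≈ -22.909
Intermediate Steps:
J = 3/11 ≈ 0.27273
N(W) = 3/11 + W (N(W) = W + 3/11 = 3/11 + W)
Q(c, o) = 4 + o
z = -7 (z = -6 + (4 - 5) = -6 - 1 = -7)
z*N(3) = -7*(3/11 + 3) = -7*36/11 = -252/11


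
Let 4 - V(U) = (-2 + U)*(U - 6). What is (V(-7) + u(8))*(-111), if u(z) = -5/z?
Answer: 100899/8 ≈ 12612.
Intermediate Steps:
V(U) = 4 - (-6 + U)*(-2 + U) (V(U) = 4 - (-2 + U)*(U - 6) = 4 - (-2 + U)*(-6 + U) = 4 - (-6 + U)*(-2 + U))
(V(-7) + u(8))*(-111) = ((-8 - 1*(-7)**2 + 8*(-7)) - 5/8)*(-111) = ((-8 - 1*49 - 56) - 5*1/8)*(-111) = ((-8 - 49 - 56) - 5/8)*(-111) = (-113 - 5/8)*(-111) = -909/8*(-111) = 100899/8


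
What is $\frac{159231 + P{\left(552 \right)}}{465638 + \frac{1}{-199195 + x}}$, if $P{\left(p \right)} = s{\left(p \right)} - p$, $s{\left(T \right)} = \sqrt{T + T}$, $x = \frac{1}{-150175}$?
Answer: $\frac{1582246974001518}{4643048648354071} + \frac{119656436504 \sqrt{69}}{13929145945062213} \approx 0.34085$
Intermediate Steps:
$x = - \frac{1}{150175} \approx -6.6589 \cdot 10^{-6}$
$s{\left(T \right)} = \sqrt{2} \sqrt{T}$ ($s{\left(T \right)} = \sqrt{2 T} = \sqrt{2} \sqrt{T}$)
$P{\left(p \right)} = - p + \sqrt{2} \sqrt{p}$ ($P{\left(p \right)} = \sqrt{2} \sqrt{p} - p = - p + \sqrt{2} \sqrt{p}$)
$\frac{159231 + P{\left(552 \right)}}{465638 + \frac{1}{-199195 + x}} = \frac{159231 - \left(552 - \sqrt{2} \sqrt{552}\right)}{465638 + \frac{1}{-199195 - \frac{1}{150175}}} = \frac{159231 - \left(552 - \sqrt{2} \cdot 2 \sqrt{138}\right)}{465638 + \frac{1}{- \frac{29914109126}{150175}}} = \frac{159231 - \left(552 - 4 \sqrt{69}\right)}{465638 - \frac{150175}{29914109126}} = \frac{158679 + 4 \sqrt{69}}{\frac{13929145945062213}{29914109126}} = \left(158679 + 4 \sqrt{69}\right) \frac{29914109126}{13929145945062213} = \frac{1582246974001518}{4643048648354071} + \frac{119656436504 \sqrt{69}}{13929145945062213}$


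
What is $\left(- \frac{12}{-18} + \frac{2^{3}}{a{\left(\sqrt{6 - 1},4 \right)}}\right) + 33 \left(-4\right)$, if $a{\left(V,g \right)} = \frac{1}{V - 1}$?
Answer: $- \frac{418}{3} + 8 \sqrt{5} \approx -121.44$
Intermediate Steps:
$a{\left(V,g \right)} = \frac{1}{-1 + V}$
$\left(- \frac{12}{-18} + \frac{2^{3}}{a{\left(\sqrt{6 - 1},4 \right)}}\right) + 33 \left(-4\right) = \left(- \frac{12}{-18} + \frac{2^{3}}{\frac{1}{-1 + \sqrt{6 - 1}}}\right) + 33 \left(-4\right) = \left(\left(-12\right) \left(- \frac{1}{18}\right) + \frac{8}{\frac{1}{-1 + \sqrt{5}}}\right) - 132 = \left(\frac{2}{3} + 8 \left(-1 + \sqrt{5}\right)\right) - 132 = \left(\frac{2}{3} - \left(8 - 8 \sqrt{5}\right)\right) - 132 = \left(- \frac{22}{3} + 8 \sqrt{5}\right) - 132 = - \frac{418}{3} + 8 \sqrt{5}$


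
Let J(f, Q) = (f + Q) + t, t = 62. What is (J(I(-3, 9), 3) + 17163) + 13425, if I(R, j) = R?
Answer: 30650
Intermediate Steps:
J(f, Q) = 62 + Q + f (J(f, Q) = (f + Q) + 62 = (Q + f) + 62 = 62 + Q + f)
(J(I(-3, 9), 3) + 17163) + 13425 = ((62 + 3 - 3) + 17163) + 13425 = (62 + 17163) + 13425 = 17225 + 13425 = 30650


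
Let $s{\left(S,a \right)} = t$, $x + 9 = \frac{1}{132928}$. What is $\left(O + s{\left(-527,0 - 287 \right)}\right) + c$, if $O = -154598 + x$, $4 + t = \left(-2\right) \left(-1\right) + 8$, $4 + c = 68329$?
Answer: $- \frac{11468496127}{132928} \approx -86276.0$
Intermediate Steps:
$x = - \frac{1196351}{132928}$ ($x = -9 + \frac{1}{132928} = - \frac{1196351}{132928} \approx -9.0$)
$c = 68325$ ($c = -4 + 68329 = 68325$)
$t = 6$ ($t = -4 + \left(\left(-2\right) \left(-1\right) + 8\right) = -4 + \left(2 + 8\right) = -4 + 10 = 6$)
$s{\left(S,a \right)} = 6$
$O = - \frac{20551599295}{132928}$ ($O = -154598 - \frac{1196351}{132928} = - \frac{20551599295}{132928} \approx -1.5461 \cdot 10^{5}$)
$\left(O + s{\left(-527,0 - 287 \right)}\right) + c = \left(- \frac{20551599295}{132928} + 6\right) + 68325 = - \frac{20550801727}{132928} + 68325 = - \frac{11468496127}{132928}$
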